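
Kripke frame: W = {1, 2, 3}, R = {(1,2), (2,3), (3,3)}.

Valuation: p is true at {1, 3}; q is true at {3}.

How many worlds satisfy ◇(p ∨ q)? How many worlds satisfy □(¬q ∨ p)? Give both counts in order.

2 and 3

For ◇(p ∨ q):
1: successors {2}; p ∨ q there: 2:F. ✗
2: successors {3}; p ∨ q there: 3:T. ✓
3: successors {3}; p ∨ q there: 3:T. ✓
— 2 worlds.
For □(¬q ∨ p):
1: successors {2}; ¬q ∨ p there: 2:T. ✓
2: successors {3}; ¬q ∨ p there: 3:T. ✓
3: successors {3}; ¬q ∨ p there: 3:T. ✓
— 3 worlds.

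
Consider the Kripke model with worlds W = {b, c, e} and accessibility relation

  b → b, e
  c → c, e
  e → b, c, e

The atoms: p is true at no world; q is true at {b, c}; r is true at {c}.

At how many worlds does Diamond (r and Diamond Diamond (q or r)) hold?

2

b: successors {b, e}; r and Diamond Diamond (q or r) there: b:F, e:F. ✗
c: successors {c, e}; r and Diamond Diamond (q or r) there: c:T, e:F. ✓
e: successors {b, c, e}; r and Diamond Diamond (q or r) there: b:F, c:T, e:F. ✓
Satisfying worlds: {c, e}.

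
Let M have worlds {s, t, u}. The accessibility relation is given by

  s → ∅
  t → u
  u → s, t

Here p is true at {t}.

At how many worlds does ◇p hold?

1

s: no successors, so ◇p fails. ✗
t: successors {u}; p there: u:F. ✗
u: successors {s, t}; p there: s:F, t:T. ✓
Satisfying worlds: {u}.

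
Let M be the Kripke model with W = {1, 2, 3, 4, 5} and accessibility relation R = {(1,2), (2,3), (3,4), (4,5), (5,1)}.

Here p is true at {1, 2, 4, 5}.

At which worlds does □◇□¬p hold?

{5}

1: successors {2}; ◇□¬p there: 2:F. ✗
2: successors {3}; ◇□¬p there: 3:F. ✗
3: successors {4}; ◇□¬p there: 4:F. ✗
4: successors {5}; ◇□¬p there: 5:F. ✗
5: successors {1}; ◇□¬p there: 1:T. ✓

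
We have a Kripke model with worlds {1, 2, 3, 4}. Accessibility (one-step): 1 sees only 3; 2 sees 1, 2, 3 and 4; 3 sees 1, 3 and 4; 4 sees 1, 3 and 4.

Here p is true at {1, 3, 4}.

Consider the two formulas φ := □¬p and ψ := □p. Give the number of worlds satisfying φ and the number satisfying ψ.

0 and 3

For □¬p:
1: successors {3}; ¬p there: 3:F. ✗
2: successors {1, 2, 3, 4}; ¬p there: 1:F, 2:T, 3:F, 4:F. ✗
3: successors {1, 3, 4}; ¬p there: 1:F, 3:F, 4:F. ✗
4: successors {1, 3, 4}; ¬p there: 1:F, 3:F, 4:F. ✗
— 0 worlds.
For □p:
1: successors {3}; p there: 3:T. ✓
2: successors {1, 2, 3, 4}; p there: 1:T, 2:F, 3:T, 4:T. ✗
3: successors {1, 3, 4}; p there: 1:T, 3:T, 4:T. ✓
4: successors {1, 3, 4}; p there: 1:T, 3:T, 4:T. ✓
— 3 worlds.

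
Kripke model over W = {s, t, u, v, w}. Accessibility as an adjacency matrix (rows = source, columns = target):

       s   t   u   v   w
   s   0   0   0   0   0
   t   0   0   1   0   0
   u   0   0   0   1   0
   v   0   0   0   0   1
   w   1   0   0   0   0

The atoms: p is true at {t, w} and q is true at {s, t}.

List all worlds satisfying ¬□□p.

{t, v}

s: □□p is T. ✗
t: □□p is F. ✓
u: □□p is T. ✗
v: □□p is F. ✓
w: □□p is T. ✗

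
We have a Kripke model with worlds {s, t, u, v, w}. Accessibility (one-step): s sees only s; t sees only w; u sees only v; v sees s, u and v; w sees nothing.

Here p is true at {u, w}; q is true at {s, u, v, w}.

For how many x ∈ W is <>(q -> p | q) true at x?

4

s: successors {s}; q -> p | q there: s:T. ✓
t: successors {w}; q -> p | q there: w:T. ✓
u: successors {v}; q -> p | q there: v:T. ✓
v: successors {s, u, v}; q -> p | q there: s:T, u:T, v:T. ✓
w: no successors, so <>(q -> p | q) fails. ✗
Satisfying worlds: {s, t, u, v}.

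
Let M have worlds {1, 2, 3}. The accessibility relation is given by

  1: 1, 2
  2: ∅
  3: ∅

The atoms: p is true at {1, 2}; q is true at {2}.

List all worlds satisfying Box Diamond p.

1: successors {1, 2}; Diamond p there: 1:T, 2:F. ✗
2: no successors, so Box Diamond p holds vacuously. ✓
3: no successors, so Box Diamond p holds vacuously. ✓

{2, 3}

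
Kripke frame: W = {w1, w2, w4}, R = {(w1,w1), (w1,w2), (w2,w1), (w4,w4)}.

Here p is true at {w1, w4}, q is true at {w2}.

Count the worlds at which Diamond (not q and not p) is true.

0

w1: successors {w1, w2}; not q and not p there: w1:F, w2:F. ✗
w2: successors {w1}; not q and not p there: w1:F. ✗
w4: successors {w4}; not q and not p there: w4:F. ✗
Satisfying worlds: ∅.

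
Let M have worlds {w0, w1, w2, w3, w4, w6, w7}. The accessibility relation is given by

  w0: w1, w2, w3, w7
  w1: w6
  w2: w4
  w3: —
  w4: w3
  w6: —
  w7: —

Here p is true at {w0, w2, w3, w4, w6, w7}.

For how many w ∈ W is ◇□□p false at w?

3

w0: successors {w1, w2, w3, w7}; □□p there: w1:T, w2:T, w3:T, w7:T. ✓
w1: successors {w6}; □□p there: w6:T. ✓
w2: successors {w4}; □□p there: w4:T. ✓
w3: no successors, so ◇□□p fails. ✗
w4: successors {w3}; □□p there: w3:T. ✓
w6: no successors, so ◇□□p fails. ✗
w7: no successors, so ◇□□p fails. ✗
Satisfying worlds: {w0, w1, w2, w4}.
So ◇□□p fails at the other 3 worlds.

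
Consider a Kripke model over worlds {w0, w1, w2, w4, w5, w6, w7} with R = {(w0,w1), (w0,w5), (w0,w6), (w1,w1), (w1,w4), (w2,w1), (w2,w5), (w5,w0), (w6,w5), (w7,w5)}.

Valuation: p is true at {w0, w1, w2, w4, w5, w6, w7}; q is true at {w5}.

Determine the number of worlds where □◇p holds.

6

w0: successors {w1, w5, w6}; ◇p there: w1:T, w5:T, w6:T. ✓
w1: successors {w1, w4}; ◇p there: w1:T, w4:F. ✗
w2: successors {w1, w5}; ◇p there: w1:T, w5:T. ✓
w4: no successors, so □◇p holds vacuously. ✓
w5: successors {w0}; ◇p there: w0:T. ✓
w6: successors {w5}; ◇p there: w5:T. ✓
w7: successors {w5}; ◇p there: w5:T. ✓
Satisfying worlds: {w0, w2, w4, w5, w6, w7}.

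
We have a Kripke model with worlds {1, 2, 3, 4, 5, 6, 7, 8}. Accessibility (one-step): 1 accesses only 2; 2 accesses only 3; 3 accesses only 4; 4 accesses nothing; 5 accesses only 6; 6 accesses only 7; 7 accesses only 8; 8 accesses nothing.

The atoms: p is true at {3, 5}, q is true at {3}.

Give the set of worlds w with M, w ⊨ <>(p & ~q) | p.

1: <>(p & ~q) is F, p is F. ✗
2: <>(p & ~q) is F, p is F. ✗
3: <>(p & ~q) is F, p is T. ✓
4: <>(p & ~q) is F, p is F. ✗
5: <>(p & ~q) is F, p is T. ✓
6: <>(p & ~q) is F, p is F. ✗
7: <>(p & ~q) is F, p is F. ✗
8: <>(p & ~q) is F, p is F. ✗

{3, 5}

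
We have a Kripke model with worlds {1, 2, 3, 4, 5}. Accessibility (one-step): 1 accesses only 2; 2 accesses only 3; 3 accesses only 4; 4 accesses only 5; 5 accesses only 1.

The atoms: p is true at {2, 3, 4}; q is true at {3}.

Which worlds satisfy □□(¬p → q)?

{1, 2, 5}

1: successors {2}; □(¬p → q) there: 2:T. ✓
2: successors {3}; □(¬p → q) there: 3:T. ✓
3: successors {4}; □(¬p → q) there: 4:F. ✗
4: successors {5}; □(¬p → q) there: 5:F. ✗
5: successors {1}; □(¬p → q) there: 1:T. ✓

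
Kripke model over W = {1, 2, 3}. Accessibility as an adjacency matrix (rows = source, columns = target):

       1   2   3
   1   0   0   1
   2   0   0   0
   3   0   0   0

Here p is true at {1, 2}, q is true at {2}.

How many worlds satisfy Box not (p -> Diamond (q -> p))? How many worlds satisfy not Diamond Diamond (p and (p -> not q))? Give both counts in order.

2 and 3

For Box not (p -> Diamond (q -> p)):
1: successors {3}; not (p -> Diamond (q -> p)) there: 3:F. ✗
2: no successors, so Box not (p -> Diamond (q -> p)) holds vacuously. ✓
3: no successors, so Box not (p -> Diamond (q -> p)) holds vacuously. ✓
— 2 worlds.
For not Diamond Diamond (p and (p -> not q)):
1: Diamond Diamond (p and (p -> not q)) is F. ✓
2: Diamond Diamond (p and (p -> not q)) is F. ✓
3: Diamond Diamond (p and (p -> not q)) is F. ✓
— 3 worlds.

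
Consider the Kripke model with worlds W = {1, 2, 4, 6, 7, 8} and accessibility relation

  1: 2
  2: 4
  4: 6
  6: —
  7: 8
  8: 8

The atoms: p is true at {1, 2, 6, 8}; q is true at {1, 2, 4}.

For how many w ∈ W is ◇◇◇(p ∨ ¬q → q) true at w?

1: successors {2}; ◇◇(p ∨ ¬q → q) there: 2:F. ✗
2: successors {4}; ◇◇(p ∨ ¬q → q) there: 4:F. ✗
4: successors {6}; ◇◇(p ∨ ¬q → q) there: 6:F. ✗
6: no successors, so ◇◇◇(p ∨ ¬q → q) fails. ✗
7: successors {8}; ◇◇(p ∨ ¬q → q) there: 8:F. ✗
8: successors {8}; ◇◇(p ∨ ¬q → q) there: 8:F. ✗
Satisfying worlds: ∅.

0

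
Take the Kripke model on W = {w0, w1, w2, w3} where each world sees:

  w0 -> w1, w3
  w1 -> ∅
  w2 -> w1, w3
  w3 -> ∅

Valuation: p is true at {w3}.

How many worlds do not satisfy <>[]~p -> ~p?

0

w0: <>[]~p is T, ~p is T. ✓
w1: <>[]~p is F, ~p is T. ✓
w2: <>[]~p is T, ~p is T. ✓
w3: <>[]~p is F, ~p is F. ✓
Satisfying worlds: {w0, w1, w2, w3}.
So <>[]~p -> ~p fails at the other 0 worlds.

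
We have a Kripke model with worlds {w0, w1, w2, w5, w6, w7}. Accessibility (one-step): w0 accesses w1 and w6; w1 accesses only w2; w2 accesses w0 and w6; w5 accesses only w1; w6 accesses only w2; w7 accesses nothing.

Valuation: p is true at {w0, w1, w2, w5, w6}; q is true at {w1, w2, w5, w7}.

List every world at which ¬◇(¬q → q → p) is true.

{w7}

w0: ◇(¬q → q → p) is T. ✗
w1: ◇(¬q → q → p) is T. ✗
w2: ◇(¬q → q → p) is T. ✗
w5: ◇(¬q → q → p) is T. ✗
w6: ◇(¬q → q → p) is T. ✗
w7: ◇(¬q → q → p) is F. ✓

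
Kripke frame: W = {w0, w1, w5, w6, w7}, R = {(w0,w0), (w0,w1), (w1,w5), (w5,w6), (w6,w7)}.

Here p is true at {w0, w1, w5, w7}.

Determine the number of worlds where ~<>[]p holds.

2

w0: <>[]p is T. ✗
w1: <>[]p is F. ✓
w5: <>[]p is T. ✗
w6: <>[]p is T. ✗
w7: <>[]p is F. ✓
Satisfying worlds: {w1, w7}.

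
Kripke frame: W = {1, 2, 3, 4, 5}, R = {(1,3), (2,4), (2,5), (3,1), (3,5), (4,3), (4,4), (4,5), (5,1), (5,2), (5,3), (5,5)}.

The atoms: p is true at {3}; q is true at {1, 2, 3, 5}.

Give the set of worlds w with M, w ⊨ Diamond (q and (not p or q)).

1: successors {3}; q and (not p or q) there: 3:T. ✓
2: successors {4, 5}; q and (not p or q) there: 4:F, 5:T. ✓
3: successors {1, 5}; q and (not p or q) there: 1:T, 5:T. ✓
4: successors {3, 4, 5}; q and (not p or q) there: 3:T, 4:F, 5:T. ✓
5: successors {1, 2, 3, 5}; q and (not p or q) there: 1:T, 2:T, 3:T, 5:T. ✓

{1, 2, 3, 4, 5}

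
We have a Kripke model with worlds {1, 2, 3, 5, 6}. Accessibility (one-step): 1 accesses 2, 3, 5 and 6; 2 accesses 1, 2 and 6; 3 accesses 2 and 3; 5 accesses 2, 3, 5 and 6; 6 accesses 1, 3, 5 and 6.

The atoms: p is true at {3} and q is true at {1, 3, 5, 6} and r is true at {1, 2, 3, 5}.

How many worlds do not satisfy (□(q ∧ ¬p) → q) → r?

1

1: □(q ∧ ¬p) → q is T, r is T. ✓
2: □(q ∧ ¬p) → q is T, r is T. ✓
3: □(q ∧ ¬p) → q is T, r is T. ✓
5: □(q ∧ ¬p) → q is T, r is T. ✓
6: □(q ∧ ¬p) → q is T, r is F. ✗
Satisfying worlds: {1, 2, 3, 5}.
So (□(q ∧ ¬p) → q) → r fails at the other 1 world.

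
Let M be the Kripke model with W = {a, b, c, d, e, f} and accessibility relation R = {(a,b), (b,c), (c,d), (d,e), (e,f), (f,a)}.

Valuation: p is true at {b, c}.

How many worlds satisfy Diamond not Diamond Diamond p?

4

a: successors {b}; not Diamond Diamond p there: b:T. ✓
b: successors {c}; not Diamond Diamond p there: c:T. ✓
c: successors {d}; not Diamond Diamond p there: d:T. ✓
d: successors {e}; not Diamond Diamond p there: e:T. ✓
e: successors {f}; not Diamond Diamond p there: f:F. ✗
f: successors {a}; not Diamond Diamond p there: a:F. ✗
Satisfying worlds: {a, b, c, d}.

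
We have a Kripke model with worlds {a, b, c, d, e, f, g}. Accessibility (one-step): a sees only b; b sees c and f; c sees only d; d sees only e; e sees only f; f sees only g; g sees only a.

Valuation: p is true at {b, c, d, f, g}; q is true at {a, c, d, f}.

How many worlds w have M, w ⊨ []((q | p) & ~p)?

1

a: successors {b}; (q | p) & ~p there: b:F. ✗
b: successors {c, f}; (q | p) & ~p there: c:F, f:F. ✗
c: successors {d}; (q | p) & ~p there: d:F. ✗
d: successors {e}; (q | p) & ~p there: e:F. ✗
e: successors {f}; (q | p) & ~p there: f:F. ✗
f: successors {g}; (q | p) & ~p there: g:F. ✗
g: successors {a}; (q | p) & ~p there: a:T. ✓
Satisfying worlds: {g}.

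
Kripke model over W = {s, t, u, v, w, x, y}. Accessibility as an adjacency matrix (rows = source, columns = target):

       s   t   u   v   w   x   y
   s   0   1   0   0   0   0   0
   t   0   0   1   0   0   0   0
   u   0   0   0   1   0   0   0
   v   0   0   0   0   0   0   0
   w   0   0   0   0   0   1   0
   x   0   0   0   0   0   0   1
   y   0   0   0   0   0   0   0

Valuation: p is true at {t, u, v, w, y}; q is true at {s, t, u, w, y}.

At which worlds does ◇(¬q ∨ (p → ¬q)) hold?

s: successors {t}; ¬q ∨ (p → ¬q) there: t:F. ✗
t: successors {u}; ¬q ∨ (p → ¬q) there: u:F. ✗
u: successors {v}; ¬q ∨ (p → ¬q) there: v:T. ✓
v: no successors, so ◇(¬q ∨ (p → ¬q)) fails. ✗
w: successors {x}; ¬q ∨ (p → ¬q) there: x:T. ✓
x: successors {y}; ¬q ∨ (p → ¬q) there: y:F. ✗
y: no successors, so ◇(¬q ∨ (p → ¬q)) fails. ✗

{u, w}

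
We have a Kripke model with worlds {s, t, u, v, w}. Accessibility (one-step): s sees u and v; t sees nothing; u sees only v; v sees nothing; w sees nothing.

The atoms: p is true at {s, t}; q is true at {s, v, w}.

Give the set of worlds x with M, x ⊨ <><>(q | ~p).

s: successors {u, v}; <>(q | ~p) there: u:T, v:F. ✓
t: no successors, so <><>(q | ~p) fails. ✗
u: successors {v}; <>(q | ~p) there: v:F. ✗
v: no successors, so <><>(q | ~p) fails. ✗
w: no successors, so <><>(q | ~p) fails. ✗

{s}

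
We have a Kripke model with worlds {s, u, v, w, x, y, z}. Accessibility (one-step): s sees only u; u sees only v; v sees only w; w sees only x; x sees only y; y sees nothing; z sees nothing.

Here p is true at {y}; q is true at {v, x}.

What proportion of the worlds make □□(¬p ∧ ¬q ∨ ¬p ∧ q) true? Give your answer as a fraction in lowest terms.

s: successors {u}; □(¬p ∧ ¬q ∨ ¬p ∧ q) there: u:T. ✓
u: successors {v}; □(¬p ∧ ¬q ∨ ¬p ∧ q) there: v:T. ✓
v: successors {w}; □(¬p ∧ ¬q ∨ ¬p ∧ q) there: w:T. ✓
w: successors {x}; □(¬p ∧ ¬q ∨ ¬p ∧ q) there: x:F. ✗
x: successors {y}; □(¬p ∧ ¬q ∨ ¬p ∧ q) there: y:T. ✓
y: no successors, so □□(¬p ∧ ¬q ∨ ¬p ∧ q) holds vacuously. ✓
z: no successors, so □□(¬p ∧ ¬q ∨ ¬p ∧ q) holds vacuously. ✓
That's 6 of 7 worlds, so 6/7.

6/7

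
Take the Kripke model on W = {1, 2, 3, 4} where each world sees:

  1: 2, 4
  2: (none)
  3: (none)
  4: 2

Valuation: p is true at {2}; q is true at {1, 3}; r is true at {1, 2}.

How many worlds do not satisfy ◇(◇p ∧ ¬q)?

3

1: successors {2, 4}; ◇p ∧ ¬q there: 2:F, 4:T. ✓
2: no successors, so ◇(◇p ∧ ¬q) fails. ✗
3: no successors, so ◇(◇p ∧ ¬q) fails. ✗
4: successors {2}; ◇p ∧ ¬q there: 2:F. ✗
Satisfying worlds: {1}.
So ◇(◇p ∧ ¬q) fails at the other 3 worlds.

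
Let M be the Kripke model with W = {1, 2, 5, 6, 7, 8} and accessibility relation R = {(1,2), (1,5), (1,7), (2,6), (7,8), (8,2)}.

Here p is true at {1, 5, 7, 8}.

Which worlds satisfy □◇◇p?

{5, 6}

1: successors {2, 5, 7}; ◇◇p there: 2:F, 5:F, 7:F. ✗
2: successors {6}; ◇◇p there: 6:F. ✗
5: no successors, so □◇◇p holds vacuously. ✓
6: no successors, so □◇◇p holds vacuously. ✓
7: successors {8}; ◇◇p there: 8:F. ✗
8: successors {2}; ◇◇p there: 2:F. ✗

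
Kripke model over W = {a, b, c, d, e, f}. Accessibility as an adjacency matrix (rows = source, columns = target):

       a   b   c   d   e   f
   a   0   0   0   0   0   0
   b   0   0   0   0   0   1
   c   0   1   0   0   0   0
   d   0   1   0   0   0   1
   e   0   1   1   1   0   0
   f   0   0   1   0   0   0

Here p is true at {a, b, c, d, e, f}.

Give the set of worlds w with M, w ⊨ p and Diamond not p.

∅

a: p is T, Diamond not p is F. ✗
b: p is T, Diamond not p is F. ✗
c: p is T, Diamond not p is F. ✗
d: p is T, Diamond not p is F. ✗
e: p is T, Diamond not p is F. ✗
f: p is T, Diamond not p is F. ✗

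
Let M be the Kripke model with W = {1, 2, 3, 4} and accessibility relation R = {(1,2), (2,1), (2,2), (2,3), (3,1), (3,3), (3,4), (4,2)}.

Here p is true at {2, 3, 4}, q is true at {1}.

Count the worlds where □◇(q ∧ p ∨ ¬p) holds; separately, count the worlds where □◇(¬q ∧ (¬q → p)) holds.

For □◇(q ∧ p ∨ ¬p):
1: successors {2}; ◇(q ∧ p ∨ ¬p) there: 2:T. ✓
2: successors {1, 2, 3}; ◇(q ∧ p ∨ ¬p) there: 1:F, 2:T, 3:T. ✗
3: successors {1, 3, 4}; ◇(q ∧ p ∨ ¬p) there: 1:F, 3:T, 4:F. ✗
4: successors {2}; ◇(q ∧ p ∨ ¬p) there: 2:T. ✓
— 2 worlds.
For □◇(¬q ∧ (¬q → p)):
1: successors {2}; ◇(¬q ∧ (¬q → p)) there: 2:T. ✓
2: successors {1, 2, 3}; ◇(¬q ∧ (¬q → p)) there: 1:T, 2:T, 3:T. ✓
3: successors {1, 3, 4}; ◇(¬q ∧ (¬q → p)) there: 1:T, 3:T, 4:T. ✓
4: successors {2}; ◇(¬q ∧ (¬q → p)) there: 2:T. ✓
— 4 worlds.

2 and 4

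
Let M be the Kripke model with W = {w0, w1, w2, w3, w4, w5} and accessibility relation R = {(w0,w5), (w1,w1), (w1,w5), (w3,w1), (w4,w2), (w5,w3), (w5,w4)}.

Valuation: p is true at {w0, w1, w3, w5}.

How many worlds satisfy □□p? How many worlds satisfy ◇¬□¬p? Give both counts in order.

3 and 4

For □□p:
w0: successors {w5}; □p there: w5:F. ✗
w1: successors {w1, w5}; □p there: w1:T, w5:F. ✗
w2: no successors, so □□p holds vacuously. ✓
w3: successors {w1}; □p there: w1:T. ✓
w4: successors {w2}; □p there: w2:T. ✓
w5: successors {w3, w4}; □p there: w3:T, w4:F. ✗
— 3 worlds.
For ◇¬□¬p:
w0: successors {w5}; ¬□¬p there: w5:T. ✓
w1: successors {w1, w5}; ¬□¬p there: w1:T, w5:T. ✓
w2: no successors, so ◇¬□¬p fails. ✗
w3: successors {w1}; ¬□¬p there: w1:T. ✓
w4: successors {w2}; ¬□¬p there: w2:F. ✗
w5: successors {w3, w4}; ¬□¬p there: w3:T, w4:F. ✓
— 4 worlds.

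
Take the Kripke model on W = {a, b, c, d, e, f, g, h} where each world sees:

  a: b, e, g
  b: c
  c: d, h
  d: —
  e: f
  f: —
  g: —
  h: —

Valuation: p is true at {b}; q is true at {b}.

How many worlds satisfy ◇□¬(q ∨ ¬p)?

3

a: successors {b, e, g}; □¬(q ∨ ¬p) there: b:F, e:F, g:T. ✓
b: successors {c}; □¬(q ∨ ¬p) there: c:F. ✗
c: successors {d, h}; □¬(q ∨ ¬p) there: d:T, h:T. ✓
d: no successors, so ◇□¬(q ∨ ¬p) fails. ✗
e: successors {f}; □¬(q ∨ ¬p) there: f:T. ✓
f: no successors, so ◇□¬(q ∨ ¬p) fails. ✗
g: no successors, so ◇□¬(q ∨ ¬p) fails. ✗
h: no successors, so ◇□¬(q ∨ ¬p) fails. ✗
Satisfying worlds: {a, c, e}.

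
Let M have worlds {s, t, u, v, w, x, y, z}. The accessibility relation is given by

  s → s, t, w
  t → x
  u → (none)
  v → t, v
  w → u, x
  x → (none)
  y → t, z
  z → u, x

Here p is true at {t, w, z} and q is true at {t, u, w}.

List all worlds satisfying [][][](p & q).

s: successors {s, t, w}; [][](p & q) there: s:F, t:T, w:T. ✗
t: successors {x}; [][](p & q) there: x:T. ✓
u: no successors, so [][][](p & q) holds vacuously. ✓
v: successors {t, v}; [][](p & q) there: t:T, v:F. ✗
w: successors {u, x}; [][](p & q) there: u:T, x:T. ✓
x: no successors, so [][][](p & q) holds vacuously. ✓
y: successors {t, z}; [][](p & q) there: t:T, z:T. ✓
z: successors {u, x}; [][](p & q) there: u:T, x:T. ✓

{t, u, w, x, y, z}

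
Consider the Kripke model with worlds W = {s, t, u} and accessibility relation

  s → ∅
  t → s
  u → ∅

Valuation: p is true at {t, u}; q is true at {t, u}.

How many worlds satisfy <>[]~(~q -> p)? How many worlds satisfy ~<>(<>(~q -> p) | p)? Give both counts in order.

1 and 3

For <>[]~(~q -> p):
s: no successors, so <>[]~(~q -> p) fails. ✗
t: successors {s}; []~(~q -> p) there: s:T. ✓
u: no successors, so <>[]~(~q -> p) fails. ✗
— 1 world.
For ~<>(<>(~q -> p) | p):
s: <>(<>(~q -> p) | p) is F. ✓
t: <>(<>(~q -> p) | p) is F. ✓
u: <>(<>(~q -> p) | p) is F. ✓
— 3 worlds.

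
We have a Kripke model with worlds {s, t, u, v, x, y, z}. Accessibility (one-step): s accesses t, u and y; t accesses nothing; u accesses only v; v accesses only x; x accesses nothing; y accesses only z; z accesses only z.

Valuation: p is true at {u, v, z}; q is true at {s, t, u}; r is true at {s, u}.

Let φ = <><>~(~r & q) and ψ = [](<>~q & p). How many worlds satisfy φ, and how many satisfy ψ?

4 and 5

For <><>~(~r & q):
s: successors {t, u, y}; <>~(~r & q) there: t:F, u:T, y:T. ✓
t: no successors, so <><>~(~r & q) fails. ✗
u: successors {v}; <>~(~r & q) there: v:T. ✓
v: successors {x}; <>~(~r & q) there: x:F. ✗
x: no successors, so <><>~(~r & q) fails. ✗
y: successors {z}; <>~(~r & q) there: z:T. ✓
z: successors {z}; <>~(~r & q) there: z:T. ✓
— 4 worlds.
For [](<>~q & p):
s: successors {t, u, y}; <>~q & p there: t:F, u:T, y:F. ✗
t: no successors, so [](<>~q & p) holds vacuously. ✓
u: successors {v}; <>~q & p there: v:T. ✓
v: successors {x}; <>~q & p there: x:F. ✗
x: no successors, so [](<>~q & p) holds vacuously. ✓
y: successors {z}; <>~q & p there: z:T. ✓
z: successors {z}; <>~q & p there: z:T. ✓
— 5 worlds.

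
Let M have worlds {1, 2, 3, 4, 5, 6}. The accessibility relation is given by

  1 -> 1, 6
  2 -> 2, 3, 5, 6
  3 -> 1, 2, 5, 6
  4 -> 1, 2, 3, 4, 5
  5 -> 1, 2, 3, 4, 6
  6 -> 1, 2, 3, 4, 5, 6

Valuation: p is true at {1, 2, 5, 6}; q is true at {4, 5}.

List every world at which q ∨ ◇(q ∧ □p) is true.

1: q is F, ◇(q ∧ □p) is F. ✗
2: q is F, ◇(q ∧ □p) is F. ✗
3: q is F, ◇(q ∧ □p) is F. ✗
4: q is T, ◇(q ∧ □p) is F. ✓
5: q is T, ◇(q ∧ □p) is F. ✓
6: q is F, ◇(q ∧ □p) is F. ✗

{4, 5}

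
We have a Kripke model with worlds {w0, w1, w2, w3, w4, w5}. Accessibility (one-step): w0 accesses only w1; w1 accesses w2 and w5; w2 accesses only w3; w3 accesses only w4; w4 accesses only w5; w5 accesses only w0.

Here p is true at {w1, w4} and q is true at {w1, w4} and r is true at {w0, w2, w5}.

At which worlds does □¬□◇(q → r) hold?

{w1, w4}

w0: successors {w1}; ¬□◇(q → r) there: w1:F. ✗
w1: successors {w2, w5}; ¬□◇(q → r) there: w2:T, w5:T. ✓
w2: successors {w3}; ¬□◇(q → r) there: w3:F. ✗
w3: successors {w4}; ¬□◇(q → r) there: w4:F. ✗
w4: successors {w5}; ¬□◇(q → r) there: w5:T. ✓
w5: successors {w0}; ¬□◇(q → r) there: w0:F. ✗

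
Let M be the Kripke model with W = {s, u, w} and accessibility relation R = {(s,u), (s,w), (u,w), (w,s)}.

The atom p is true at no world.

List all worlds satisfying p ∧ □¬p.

∅

s: p is F, □¬p is T. ✗
u: p is F, □¬p is T. ✗
w: p is F, □¬p is T. ✗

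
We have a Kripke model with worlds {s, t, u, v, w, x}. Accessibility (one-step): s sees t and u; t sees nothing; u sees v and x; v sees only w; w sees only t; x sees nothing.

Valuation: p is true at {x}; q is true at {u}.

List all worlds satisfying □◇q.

{t, x}

s: successors {t, u}; ◇q there: t:F, u:F. ✗
t: no successors, so □◇q holds vacuously. ✓
u: successors {v, x}; ◇q there: v:F, x:F. ✗
v: successors {w}; ◇q there: w:F. ✗
w: successors {t}; ◇q there: t:F. ✗
x: no successors, so □◇q holds vacuously. ✓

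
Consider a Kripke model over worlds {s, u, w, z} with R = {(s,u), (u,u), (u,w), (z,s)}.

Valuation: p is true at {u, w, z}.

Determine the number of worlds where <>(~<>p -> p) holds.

3

s: successors {u}; ~<>p -> p there: u:T. ✓
u: successors {u, w}; ~<>p -> p there: u:T, w:T. ✓
w: no successors, so <>(~<>p -> p) fails. ✗
z: successors {s}; ~<>p -> p there: s:T. ✓
Satisfying worlds: {s, u, z}.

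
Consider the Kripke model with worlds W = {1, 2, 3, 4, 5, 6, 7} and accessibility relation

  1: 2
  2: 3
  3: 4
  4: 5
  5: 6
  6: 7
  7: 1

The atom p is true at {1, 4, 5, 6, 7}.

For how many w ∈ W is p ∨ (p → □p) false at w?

0

1: p is T, p → □p is F. ✓
2: p is F, p → □p is T. ✓
3: p is F, p → □p is T. ✓
4: p is T, p → □p is T. ✓
5: p is T, p → □p is T. ✓
6: p is T, p → □p is T. ✓
7: p is T, p → □p is T. ✓
Satisfying worlds: {1, 2, 3, 4, 5, 6, 7}.
So p ∨ (p → □p) fails at the other 0 worlds.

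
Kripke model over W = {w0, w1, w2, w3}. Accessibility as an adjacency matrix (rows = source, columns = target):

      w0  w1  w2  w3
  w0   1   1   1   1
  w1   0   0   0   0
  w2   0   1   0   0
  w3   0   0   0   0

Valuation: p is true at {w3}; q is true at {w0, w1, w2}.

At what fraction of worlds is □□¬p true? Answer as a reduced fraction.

w0: successors {w0, w1, w2, w3}; □¬p there: w0:F, w1:T, w2:T, w3:T. ✗
w1: no successors, so □□¬p holds vacuously. ✓
w2: successors {w1}; □¬p there: w1:T. ✓
w3: no successors, so □□¬p holds vacuously. ✓
That's 3 of 4 worlds, so 3/4.

3/4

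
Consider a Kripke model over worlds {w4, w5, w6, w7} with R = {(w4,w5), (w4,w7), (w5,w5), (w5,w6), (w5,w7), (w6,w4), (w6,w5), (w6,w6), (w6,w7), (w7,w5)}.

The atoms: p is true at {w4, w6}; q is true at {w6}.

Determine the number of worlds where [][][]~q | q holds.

1

w4: [][][]~q is F, q is F. ✗
w5: [][][]~q is F, q is F. ✗
w6: [][][]~q is F, q is T. ✓
w7: [][][]~q is F, q is F. ✗
Satisfying worlds: {w6}.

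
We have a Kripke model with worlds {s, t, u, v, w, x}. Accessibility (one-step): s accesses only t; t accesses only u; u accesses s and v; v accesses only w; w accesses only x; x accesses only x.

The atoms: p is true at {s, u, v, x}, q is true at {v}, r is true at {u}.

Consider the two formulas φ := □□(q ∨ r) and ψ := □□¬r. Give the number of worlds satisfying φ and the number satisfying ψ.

1 and 5

For □□(q ∨ r):
s: successors {t}; □(q ∨ r) there: t:T. ✓
t: successors {u}; □(q ∨ r) there: u:F. ✗
u: successors {s, v}; □(q ∨ r) there: s:F, v:F. ✗
v: successors {w}; □(q ∨ r) there: w:F. ✗
w: successors {x}; □(q ∨ r) there: x:F. ✗
x: successors {x}; □(q ∨ r) there: x:F. ✗
— 1 world.
For □□¬r:
s: successors {t}; □¬r there: t:F. ✗
t: successors {u}; □¬r there: u:T. ✓
u: successors {s, v}; □¬r there: s:T, v:T. ✓
v: successors {w}; □¬r there: w:T. ✓
w: successors {x}; □¬r there: x:T. ✓
x: successors {x}; □¬r there: x:T. ✓
— 5 worlds.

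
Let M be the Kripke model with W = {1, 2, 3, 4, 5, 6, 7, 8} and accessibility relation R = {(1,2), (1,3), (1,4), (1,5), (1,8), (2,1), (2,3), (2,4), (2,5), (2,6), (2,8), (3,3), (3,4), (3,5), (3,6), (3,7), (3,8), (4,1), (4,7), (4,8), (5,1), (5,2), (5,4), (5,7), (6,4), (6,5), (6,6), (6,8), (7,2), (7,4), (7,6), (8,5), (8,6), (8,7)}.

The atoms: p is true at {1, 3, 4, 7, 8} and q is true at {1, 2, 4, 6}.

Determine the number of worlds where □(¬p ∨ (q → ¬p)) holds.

1: successors {2, 3, 4, 5, 8}; ¬p ∨ (q → ¬p) there: 2:T, 3:T, 4:F, 5:T, 8:T. ✗
2: successors {1, 3, 4, 5, 6, 8}; ¬p ∨ (q → ¬p) there: 1:F, 3:T, 4:F, 5:T, 6:T, 8:T. ✗
3: successors {3, 4, 5, 6, 7, 8}; ¬p ∨ (q → ¬p) there: 3:T, 4:F, 5:T, 6:T, 7:T, 8:T. ✗
4: successors {1, 7, 8}; ¬p ∨ (q → ¬p) there: 1:F, 7:T, 8:T. ✗
5: successors {1, 2, 4, 7}; ¬p ∨ (q → ¬p) there: 1:F, 2:T, 4:F, 7:T. ✗
6: successors {4, 5, 6, 8}; ¬p ∨ (q → ¬p) there: 4:F, 5:T, 6:T, 8:T. ✗
7: successors {2, 4, 6}; ¬p ∨ (q → ¬p) there: 2:T, 4:F, 6:T. ✗
8: successors {5, 6, 7}; ¬p ∨ (q → ¬p) there: 5:T, 6:T, 7:T. ✓
Satisfying worlds: {8}.

1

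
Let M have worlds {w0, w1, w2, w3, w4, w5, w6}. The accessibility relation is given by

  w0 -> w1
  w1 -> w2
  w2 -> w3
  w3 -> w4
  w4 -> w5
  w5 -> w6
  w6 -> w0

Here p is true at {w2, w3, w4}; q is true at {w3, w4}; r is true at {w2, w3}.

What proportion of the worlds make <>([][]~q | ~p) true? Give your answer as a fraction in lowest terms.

w0: successors {w1}; [][]~q | ~p there: w1:T. ✓
w1: successors {w2}; [][]~q | ~p there: w2:F. ✗
w2: successors {w3}; [][]~q | ~p there: w3:T. ✓
w3: successors {w4}; [][]~q | ~p there: w4:T. ✓
w4: successors {w5}; [][]~q | ~p there: w5:T. ✓
w5: successors {w6}; [][]~q | ~p there: w6:T. ✓
w6: successors {w0}; [][]~q | ~p there: w0:T. ✓
That's 6 of 7 worlds, so 6/7.

6/7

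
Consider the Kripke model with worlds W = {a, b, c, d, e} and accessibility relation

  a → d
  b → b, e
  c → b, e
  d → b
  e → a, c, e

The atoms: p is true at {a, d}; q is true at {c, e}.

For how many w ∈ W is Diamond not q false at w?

a: successors {d}; not q there: d:T. ✓
b: successors {b, e}; not q there: b:T, e:F. ✓
c: successors {b, e}; not q there: b:T, e:F. ✓
d: successors {b}; not q there: b:T. ✓
e: successors {a, c, e}; not q there: a:T, c:F, e:F. ✓
Satisfying worlds: {a, b, c, d, e}.
So Diamond not q fails at the other 0 worlds.

0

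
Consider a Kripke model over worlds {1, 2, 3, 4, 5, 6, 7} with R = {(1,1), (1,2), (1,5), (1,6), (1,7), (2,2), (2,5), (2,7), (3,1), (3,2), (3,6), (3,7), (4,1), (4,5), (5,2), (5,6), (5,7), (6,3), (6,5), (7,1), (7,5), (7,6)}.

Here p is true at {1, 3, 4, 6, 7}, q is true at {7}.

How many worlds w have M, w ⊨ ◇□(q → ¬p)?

1: successors {1, 2, 5, 6, 7}; □(q → ¬p) there: 1:F, 2:F, 5:F, 6:T, 7:T. ✓
2: successors {2, 5, 7}; □(q → ¬p) there: 2:F, 5:F, 7:T. ✓
3: successors {1, 2, 6, 7}; □(q → ¬p) there: 1:F, 2:F, 6:T, 7:T. ✓
4: successors {1, 5}; □(q → ¬p) there: 1:F, 5:F. ✗
5: successors {2, 6, 7}; □(q → ¬p) there: 2:F, 6:T, 7:T. ✓
6: successors {3, 5}; □(q → ¬p) there: 3:F, 5:F. ✗
7: successors {1, 5, 6}; □(q → ¬p) there: 1:F, 5:F, 6:T. ✓
Satisfying worlds: {1, 2, 3, 5, 7}.

5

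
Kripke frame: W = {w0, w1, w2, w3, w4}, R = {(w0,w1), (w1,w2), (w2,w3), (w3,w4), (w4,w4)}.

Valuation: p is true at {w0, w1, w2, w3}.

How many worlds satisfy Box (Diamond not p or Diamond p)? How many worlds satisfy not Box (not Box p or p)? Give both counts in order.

5 and 0

For Box (Diamond not p or Diamond p):
w0: successors {w1}; Diamond not p or Diamond p there: w1:T. ✓
w1: successors {w2}; Diamond not p or Diamond p there: w2:T. ✓
w2: successors {w3}; Diamond not p or Diamond p there: w3:T. ✓
w3: successors {w4}; Diamond not p or Diamond p there: w4:T. ✓
w4: successors {w4}; Diamond not p or Diamond p there: w4:T. ✓
— 5 worlds.
For not Box (not Box p or p):
w0: Box (not Box p or p) is T. ✗
w1: Box (not Box p or p) is T. ✗
w2: Box (not Box p or p) is T. ✗
w3: Box (not Box p or p) is T. ✗
w4: Box (not Box p or p) is T. ✗
— 0 worlds.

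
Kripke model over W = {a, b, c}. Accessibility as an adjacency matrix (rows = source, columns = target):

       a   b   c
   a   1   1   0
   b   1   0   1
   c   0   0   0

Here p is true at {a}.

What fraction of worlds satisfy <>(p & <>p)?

a: successors {a, b}; p & <>p there: a:T, b:F. ✓
b: successors {a, c}; p & <>p there: a:T, c:F. ✓
c: no successors, so <>(p & <>p) fails. ✗
That's 2 of 3 worlds, so 2/3.

2/3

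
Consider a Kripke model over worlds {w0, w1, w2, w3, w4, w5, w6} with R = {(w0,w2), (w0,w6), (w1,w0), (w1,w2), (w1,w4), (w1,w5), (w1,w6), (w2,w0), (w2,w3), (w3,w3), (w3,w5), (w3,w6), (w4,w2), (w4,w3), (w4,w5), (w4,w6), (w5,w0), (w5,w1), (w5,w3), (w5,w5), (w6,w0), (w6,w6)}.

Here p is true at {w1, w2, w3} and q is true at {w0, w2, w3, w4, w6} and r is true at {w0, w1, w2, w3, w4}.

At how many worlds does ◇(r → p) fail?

0

w0: successors {w2, w6}; r → p there: w2:T, w6:T. ✓
w1: successors {w0, w2, w4, w5, w6}; r → p there: w0:F, w2:T, w4:F, w5:T, w6:T. ✓
w2: successors {w0, w3}; r → p there: w0:F, w3:T. ✓
w3: successors {w3, w5, w6}; r → p there: w3:T, w5:T, w6:T. ✓
w4: successors {w2, w3, w5, w6}; r → p there: w2:T, w3:T, w5:T, w6:T. ✓
w5: successors {w0, w1, w3, w5}; r → p there: w0:F, w1:T, w3:T, w5:T. ✓
w6: successors {w0, w6}; r → p there: w0:F, w6:T. ✓
Satisfying worlds: {w0, w1, w2, w3, w4, w5, w6}.
So ◇(r → p) fails at the other 0 worlds.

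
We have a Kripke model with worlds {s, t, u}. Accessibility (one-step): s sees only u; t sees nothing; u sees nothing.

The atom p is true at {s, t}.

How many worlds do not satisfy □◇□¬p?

s: successors {u}; ◇□¬p there: u:F. ✗
t: no successors, so □◇□¬p holds vacuously. ✓
u: no successors, so □◇□¬p holds vacuously. ✓
Satisfying worlds: {t, u}.
So □◇□¬p fails at the other 1 world.

1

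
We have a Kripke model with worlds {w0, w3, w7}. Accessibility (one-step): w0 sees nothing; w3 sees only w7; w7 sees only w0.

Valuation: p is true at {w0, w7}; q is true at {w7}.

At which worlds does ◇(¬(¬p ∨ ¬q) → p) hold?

{w3, w7}

w0: no successors, so ◇(¬(¬p ∨ ¬q) → p) fails. ✗
w3: successors {w7}; ¬(¬p ∨ ¬q) → p there: w7:T. ✓
w7: successors {w0}; ¬(¬p ∨ ¬q) → p there: w0:T. ✓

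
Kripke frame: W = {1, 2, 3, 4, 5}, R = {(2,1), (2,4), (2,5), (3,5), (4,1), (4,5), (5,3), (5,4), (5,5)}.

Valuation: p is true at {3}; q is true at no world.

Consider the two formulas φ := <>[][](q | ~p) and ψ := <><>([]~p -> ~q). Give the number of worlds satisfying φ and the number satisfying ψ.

For <>[][](q | ~p):
1: no successors, so <>[][](q | ~p) fails. ✗
2: successors {1, 4, 5}; [][](q | ~p) there: 1:T, 4:F, 5:F. ✓
3: successors {5}; [][](q | ~p) there: 5:F. ✗
4: successors {1, 5}; [][](q | ~p) there: 1:T, 5:F. ✓
5: successors {3, 4, 5}; [][](q | ~p) there: 3:F, 4:F, 5:F. ✗
— 2 worlds.
For <><>([]~p -> ~q):
1: no successors, so <><>([]~p -> ~q) fails. ✗
2: successors {1, 4, 5}; <>([]~p -> ~q) there: 1:F, 4:T, 5:T. ✓
3: successors {5}; <>([]~p -> ~q) there: 5:T. ✓
4: successors {1, 5}; <>([]~p -> ~q) there: 1:F, 5:T. ✓
5: successors {3, 4, 5}; <>([]~p -> ~q) there: 3:T, 4:T, 5:T. ✓
— 4 worlds.

2 and 4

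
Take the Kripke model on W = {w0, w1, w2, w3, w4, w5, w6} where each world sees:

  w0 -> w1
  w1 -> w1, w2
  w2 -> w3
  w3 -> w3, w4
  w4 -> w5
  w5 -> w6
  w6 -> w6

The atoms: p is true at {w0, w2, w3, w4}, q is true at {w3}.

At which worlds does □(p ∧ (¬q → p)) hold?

w0: successors {w1}; p ∧ (¬q → p) there: w1:F. ✗
w1: successors {w1, w2}; p ∧ (¬q → p) there: w1:F, w2:T. ✗
w2: successors {w3}; p ∧ (¬q → p) there: w3:T. ✓
w3: successors {w3, w4}; p ∧ (¬q → p) there: w3:T, w4:T. ✓
w4: successors {w5}; p ∧ (¬q → p) there: w5:F. ✗
w5: successors {w6}; p ∧ (¬q → p) there: w6:F. ✗
w6: successors {w6}; p ∧ (¬q → p) there: w6:F. ✗

{w2, w3}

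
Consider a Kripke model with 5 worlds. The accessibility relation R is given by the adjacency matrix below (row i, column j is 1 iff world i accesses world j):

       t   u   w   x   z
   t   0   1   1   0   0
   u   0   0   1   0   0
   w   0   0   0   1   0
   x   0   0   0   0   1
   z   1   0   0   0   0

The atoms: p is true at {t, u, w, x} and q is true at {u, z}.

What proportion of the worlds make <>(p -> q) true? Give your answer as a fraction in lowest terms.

2/5

t: successors {u, w}; p -> q there: u:T, w:F. ✓
u: successors {w}; p -> q there: w:F. ✗
w: successors {x}; p -> q there: x:F. ✗
x: successors {z}; p -> q there: z:T. ✓
z: successors {t}; p -> q there: t:F. ✗
That's 2 of 5 worlds, so 2/5.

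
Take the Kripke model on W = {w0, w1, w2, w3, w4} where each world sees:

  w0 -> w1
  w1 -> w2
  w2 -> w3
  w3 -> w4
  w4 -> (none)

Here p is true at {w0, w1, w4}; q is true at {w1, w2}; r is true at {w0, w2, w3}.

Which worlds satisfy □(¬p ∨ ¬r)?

w0: successors {w1}; ¬p ∨ ¬r there: w1:T. ✓
w1: successors {w2}; ¬p ∨ ¬r there: w2:T. ✓
w2: successors {w3}; ¬p ∨ ¬r there: w3:T. ✓
w3: successors {w4}; ¬p ∨ ¬r there: w4:T. ✓
w4: no successors, so □(¬p ∨ ¬r) holds vacuously. ✓

{w0, w1, w2, w3, w4}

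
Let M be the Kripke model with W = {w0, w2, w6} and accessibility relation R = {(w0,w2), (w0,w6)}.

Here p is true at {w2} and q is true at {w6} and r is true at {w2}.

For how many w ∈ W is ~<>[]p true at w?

w0: <>[]p is T. ✗
w2: <>[]p is F. ✓
w6: <>[]p is F. ✓
Satisfying worlds: {w2, w6}.

2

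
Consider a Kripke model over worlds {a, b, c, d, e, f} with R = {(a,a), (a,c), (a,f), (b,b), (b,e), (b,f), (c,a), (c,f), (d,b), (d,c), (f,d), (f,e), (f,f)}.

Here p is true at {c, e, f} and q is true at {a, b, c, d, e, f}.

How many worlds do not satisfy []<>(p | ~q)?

a: successors {a, c, f}; <>(p | ~q) there: a:T, c:T, f:T. ✓
b: successors {b, e, f}; <>(p | ~q) there: b:T, e:F, f:T. ✗
c: successors {a, f}; <>(p | ~q) there: a:T, f:T. ✓
d: successors {b, c}; <>(p | ~q) there: b:T, c:T. ✓
e: no successors, so []<>(p | ~q) holds vacuously. ✓
f: successors {d, e, f}; <>(p | ~q) there: d:T, e:F, f:T. ✗
Satisfying worlds: {a, c, d, e}.
So []<>(p | ~q) fails at the other 2 worlds.

2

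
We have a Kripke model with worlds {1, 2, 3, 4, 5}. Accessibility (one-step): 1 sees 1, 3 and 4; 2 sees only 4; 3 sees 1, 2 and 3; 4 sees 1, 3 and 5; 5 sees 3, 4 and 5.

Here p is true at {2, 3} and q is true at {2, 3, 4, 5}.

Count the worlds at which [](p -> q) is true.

1: successors {1, 3, 4}; p -> q there: 1:T, 3:T, 4:T. ✓
2: successors {4}; p -> q there: 4:T. ✓
3: successors {1, 2, 3}; p -> q there: 1:T, 2:T, 3:T. ✓
4: successors {1, 3, 5}; p -> q there: 1:T, 3:T, 5:T. ✓
5: successors {3, 4, 5}; p -> q there: 3:T, 4:T, 5:T. ✓
Satisfying worlds: {1, 2, 3, 4, 5}.

5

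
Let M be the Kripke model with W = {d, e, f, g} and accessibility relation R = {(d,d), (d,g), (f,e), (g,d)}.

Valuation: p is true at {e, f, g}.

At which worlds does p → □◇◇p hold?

{d, e, g}

d: p is F, □◇◇p is T. ✓
e: p is T, □◇◇p is T. ✓
f: p is T, □◇◇p is F. ✗
g: p is T, □◇◇p is T. ✓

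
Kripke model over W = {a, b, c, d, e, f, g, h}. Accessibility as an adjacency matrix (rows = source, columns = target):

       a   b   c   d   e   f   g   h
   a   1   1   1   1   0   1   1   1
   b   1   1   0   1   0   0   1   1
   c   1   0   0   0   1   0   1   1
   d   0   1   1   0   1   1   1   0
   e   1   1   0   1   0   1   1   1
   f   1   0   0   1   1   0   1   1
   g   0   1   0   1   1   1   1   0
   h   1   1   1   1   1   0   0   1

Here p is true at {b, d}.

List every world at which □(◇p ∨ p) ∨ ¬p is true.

a: □(◇p ∨ p) is F, ¬p is T. ✓
b: □(◇p ∨ p) is T, ¬p is F. ✓
c: □(◇p ∨ p) is T, ¬p is T. ✓
d: □(◇p ∨ p) is F, ¬p is F. ✗
e: □(◇p ∨ p) is T, ¬p is T. ✓
f: □(◇p ∨ p) is T, ¬p is T. ✓
g: □(◇p ∨ p) is T, ¬p is T. ✓
h: □(◇p ∨ p) is F, ¬p is T. ✓

{a, b, c, e, f, g, h}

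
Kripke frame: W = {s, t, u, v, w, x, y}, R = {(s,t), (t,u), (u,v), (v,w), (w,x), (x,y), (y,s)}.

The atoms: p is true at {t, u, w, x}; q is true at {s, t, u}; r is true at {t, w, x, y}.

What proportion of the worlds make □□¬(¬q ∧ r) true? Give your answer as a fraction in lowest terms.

s: successors {t}; □¬(¬q ∧ r) there: t:T. ✓
t: successors {u}; □¬(¬q ∧ r) there: u:T. ✓
u: successors {v}; □¬(¬q ∧ r) there: v:F. ✗
v: successors {w}; □¬(¬q ∧ r) there: w:F. ✗
w: successors {x}; □¬(¬q ∧ r) there: x:F. ✗
x: successors {y}; □¬(¬q ∧ r) there: y:T. ✓
y: successors {s}; □¬(¬q ∧ r) there: s:T. ✓
That's 4 of 7 worlds, so 4/7.

4/7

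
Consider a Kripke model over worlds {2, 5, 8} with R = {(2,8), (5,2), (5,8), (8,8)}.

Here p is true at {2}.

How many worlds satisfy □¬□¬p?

0

2: successors {8}; ¬□¬p there: 8:F. ✗
5: successors {2, 8}; ¬□¬p there: 2:F, 8:F. ✗
8: successors {8}; ¬□¬p there: 8:F. ✗
Satisfying worlds: ∅.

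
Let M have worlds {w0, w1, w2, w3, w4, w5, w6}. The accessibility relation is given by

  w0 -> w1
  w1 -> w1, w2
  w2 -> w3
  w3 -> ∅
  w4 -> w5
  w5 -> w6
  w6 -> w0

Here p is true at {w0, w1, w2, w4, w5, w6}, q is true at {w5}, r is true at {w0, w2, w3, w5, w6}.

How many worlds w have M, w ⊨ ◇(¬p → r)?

w0: successors {w1}; ¬p → r there: w1:T. ✓
w1: successors {w1, w2}; ¬p → r there: w1:T, w2:T. ✓
w2: successors {w3}; ¬p → r there: w3:T. ✓
w3: no successors, so ◇(¬p → r) fails. ✗
w4: successors {w5}; ¬p → r there: w5:T. ✓
w5: successors {w6}; ¬p → r there: w6:T. ✓
w6: successors {w0}; ¬p → r there: w0:T. ✓
Satisfying worlds: {w0, w1, w2, w4, w5, w6}.

6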